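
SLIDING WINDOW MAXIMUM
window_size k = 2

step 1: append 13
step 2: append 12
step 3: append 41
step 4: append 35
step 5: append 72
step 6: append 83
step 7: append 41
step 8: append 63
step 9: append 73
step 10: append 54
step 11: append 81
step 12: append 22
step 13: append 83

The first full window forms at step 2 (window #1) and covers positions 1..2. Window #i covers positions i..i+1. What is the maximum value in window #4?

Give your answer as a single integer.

step 1: append 13 -> window=[13] (not full yet)
step 2: append 12 -> window=[13, 12] -> max=13
step 3: append 41 -> window=[12, 41] -> max=41
step 4: append 35 -> window=[41, 35] -> max=41
step 5: append 72 -> window=[35, 72] -> max=72
Window #4 max = 72

Answer: 72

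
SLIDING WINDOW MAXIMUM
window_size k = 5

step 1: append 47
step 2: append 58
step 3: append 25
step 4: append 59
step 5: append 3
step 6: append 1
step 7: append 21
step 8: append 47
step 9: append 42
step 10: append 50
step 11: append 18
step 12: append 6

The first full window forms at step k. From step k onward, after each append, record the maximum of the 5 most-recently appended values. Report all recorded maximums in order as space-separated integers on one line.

step 1: append 47 -> window=[47] (not full yet)
step 2: append 58 -> window=[47, 58] (not full yet)
step 3: append 25 -> window=[47, 58, 25] (not full yet)
step 4: append 59 -> window=[47, 58, 25, 59] (not full yet)
step 5: append 3 -> window=[47, 58, 25, 59, 3] -> max=59
step 6: append 1 -> window=[58, 25, 59, 3, 1] -> max=59
step 7: append 21 -> window=[25, 59, 3, 1, 21] -> max=59
step 8: append 47 -> window=[59, 3, 1, 21, 47] -> max=59
step 9: append 42 -> window=[3, 1, 21, 47, 42] -> max=47
step 10: append 50 -> window=[1, 21, 47, 42, 50] -> max=50
step 11: append 18 -> window=[21, 47, 42, 50, 18] -> max=50
step 12: append 6 -> window=[47, 42, 50, 18, 6] -> max=50

Answer: 59 59 59 59 47 50 50 50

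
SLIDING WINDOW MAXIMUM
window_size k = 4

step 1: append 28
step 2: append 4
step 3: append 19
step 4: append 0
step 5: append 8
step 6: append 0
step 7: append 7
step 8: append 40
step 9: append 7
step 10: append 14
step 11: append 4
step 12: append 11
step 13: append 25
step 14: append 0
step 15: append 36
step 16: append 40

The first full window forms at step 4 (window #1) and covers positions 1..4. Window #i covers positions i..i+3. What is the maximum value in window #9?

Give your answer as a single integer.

Answer: 14

Derivation:
step 1: append 28 -> window=[28] (not full yet)
step 2: append 4 -> window=[28, 4] (not full yet)
step 3: append 19 -> window=[28, 4, 19] (not full yet)
step 4: append 0 -> window=[28, 4, 19, 0] -> max=28
step 5: append 8 -> window=[4, 19, 0, 8] -> max=19
step 6: append 0 -> window=[19, 0, 8, 0] -> max=19
step 7: append 7 -> window=[0, 8, 0, 7] -> max=8
step 8: append 40 -> window=[8, 0, 7, 40] -> max=40
step 9: append 7 -> window=[0, 7, 40, 7] -> max=40
step 10: append 14 -> window=[7, 40, 7, 14] -> max=40
step 11: append 4 -> window=[40, 7, 14, 4] -> max=40
step 12: append 11 -> window=[7, 14, 4, 11] -> max=14
Window #9 max = 14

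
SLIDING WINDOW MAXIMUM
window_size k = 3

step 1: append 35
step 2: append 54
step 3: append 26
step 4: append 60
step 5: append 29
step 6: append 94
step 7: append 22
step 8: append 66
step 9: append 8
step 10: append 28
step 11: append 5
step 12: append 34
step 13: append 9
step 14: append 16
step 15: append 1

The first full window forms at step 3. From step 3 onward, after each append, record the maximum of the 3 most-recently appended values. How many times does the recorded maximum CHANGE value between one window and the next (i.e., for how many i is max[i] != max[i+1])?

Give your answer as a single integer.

step 1: append 35 -> window=[35] (not full yet)
step 2: append 54 -> window=[35, 54] (not full yet)
step 3: append 26 -> window=[35, 54, 26] -> max=54
step 4: append 60 -> window=[54, 26, 60] -> max=60
step 5: append 29 -> window=[26, 60, 29] -> max=60
step 6: append 94 -> window=[60, 29, 94] -> max=94
step 7: append 22 -> window=[29, 94, 22] -> max=94
step 8: append 66 -> window=[94, 22, 66] -> max=94
step 9: append 8 -> window=[22, 66, 8] -> max=66
step 10: append 28 -> window=[66, 8, 28] -> max=66
step 11: append 5 -> window=[8, 28, 5] -> max=28
step 12: append 34 -> window=[28, 5, 34] -> max=34
step 13: append 9 -> window=[5, 34, 9] -> max=34
step 14: append 16 -> window=[34, 9, 16] -> max=34
step 15: append 1 -> window=[9, 16, 1] -> max=16
Recorded maximums: 54 60 60 94 94 94 66 66 28 34 34 34 16
Changes between consecutive maximums: 6

Answer: 6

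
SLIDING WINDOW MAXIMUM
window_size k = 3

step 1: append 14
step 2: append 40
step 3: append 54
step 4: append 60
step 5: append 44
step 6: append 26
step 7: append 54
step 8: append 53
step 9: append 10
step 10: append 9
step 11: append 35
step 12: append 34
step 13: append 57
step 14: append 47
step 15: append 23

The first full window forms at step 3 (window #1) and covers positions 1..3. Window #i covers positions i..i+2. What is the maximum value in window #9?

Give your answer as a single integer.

step 1: append 14 -> window=[14] (not full yet)
step 2: append 40 -> window=[14, 40] (not full yet)
step 3: append 54 -> window=[14, 40, 54] -> max=54
step 4: append 60 -> window=[40, 54, 60] -> max=60
step 5: append 44 -> window=[54, 60, 44] -> max=60
step 6: append 26 -> window=[60, 44, 26] -> max=60
step 7: append 54 -> window=[44, 26, 54] -> max=54
step 8: append 53 -> window=[26, 54, 53] -> max=54
step 9: append 10 -> window=[54, 53, 10] -> max=54
step 10: append 9 -> window=[53, 10, 9] -> max=53
step 11: append 35 -> window=[10, 9, 35] -> max=35
Window #9 max = 35

Answer: 35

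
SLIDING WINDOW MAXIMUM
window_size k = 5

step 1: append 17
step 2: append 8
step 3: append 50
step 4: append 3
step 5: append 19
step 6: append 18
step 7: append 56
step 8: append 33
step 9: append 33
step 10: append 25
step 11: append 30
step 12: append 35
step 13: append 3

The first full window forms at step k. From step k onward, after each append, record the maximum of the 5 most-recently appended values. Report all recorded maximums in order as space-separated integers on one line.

step 1: append 17 -> window=[17] (not full yet)
step 2: append 8 -> window=[17, 8] (not full yet)
step 3: append 50 -> window=[17, 8, 50] (not full yet)
step 4: append 3 -> window=[17, 8, 50, 3] (not full yet)
step 5: append 19 -> window=[17, 8, 50, 3, 19] -> max=50
step 6: append 18 -> window=[8, 50, 3, 19, 18] -> max=50
step 7: append 56 -> window=[50, 3, 19, 18, 56] -> max=56
step 8: append 33 -> window=[3, 19, 18, 56, 33] -> max=56
step 9: append 33 -> window=[19, 18, 56, 33, 33] -> max=56
step 10: append 25 -> window=[18, 56, 33, 33, 25] -> max=56
step 11: append 30 -> window=[56, 33, 33, 25, 30] -> max=56
step 12: append 35 -> window=[33, 33, 25, 30, 35] -> max=35
step 13: append 3 -> window=[33, 25, 30, 35, 3] -> max=35

Answer: 50 50 56 56 56 56 56 35 35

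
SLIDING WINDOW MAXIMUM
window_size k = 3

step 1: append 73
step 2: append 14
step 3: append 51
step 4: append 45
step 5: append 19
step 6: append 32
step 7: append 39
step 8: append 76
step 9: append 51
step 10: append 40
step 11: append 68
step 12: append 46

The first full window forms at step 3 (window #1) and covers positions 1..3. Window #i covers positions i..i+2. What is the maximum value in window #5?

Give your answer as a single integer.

step 1: append 73 -> window=[73] (not full yet)
step 2: append 14 -> window=[73, 14] (not full yet)
step 3: append 51 -> window=[73, 14, 51] -> max=73
step 4: append 45 -> window=[14, 51, 45] -> max=51
step 5: append 19 -> window=[51, 45, 19] -> max=51
step 6: append 32 -> window=[45, 19, 32] -> max=45
step 7: append 39 -> window=[19, 32, 39] -> max=39
Window #5 max = 39

Answer: 39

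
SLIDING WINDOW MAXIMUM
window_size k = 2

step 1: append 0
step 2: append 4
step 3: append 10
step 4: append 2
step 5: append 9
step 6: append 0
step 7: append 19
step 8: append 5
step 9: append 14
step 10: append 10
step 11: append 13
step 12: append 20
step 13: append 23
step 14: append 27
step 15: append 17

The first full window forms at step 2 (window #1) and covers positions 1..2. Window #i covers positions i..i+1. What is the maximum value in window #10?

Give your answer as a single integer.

step 1: append 0 -> window=[0] (not full yet)
step 2: append 4 -> window=[0, 4] -> max=4
step 3: append 10 -> window=[4, 10] -> max=10
step 4: append 2 -> window=[10, 2] -> max=10
step 5: append 9 -> window=[2, 9] -> max=9
step 6: append 0 -> window=[9, 0] -> max=9
step 7: append 19 -> window=[0, 19] -> max=19
step 8: append 5 -> window=[19, 5] -> max=19
step 9: append 14 -> window=[5, 14] -> max=14
step 10: append 10 -> window=[14, 10] -> max=14
step 11: append 13 -> window=[10, 13] -> max=13
Window #10 max = 13

Answer: 13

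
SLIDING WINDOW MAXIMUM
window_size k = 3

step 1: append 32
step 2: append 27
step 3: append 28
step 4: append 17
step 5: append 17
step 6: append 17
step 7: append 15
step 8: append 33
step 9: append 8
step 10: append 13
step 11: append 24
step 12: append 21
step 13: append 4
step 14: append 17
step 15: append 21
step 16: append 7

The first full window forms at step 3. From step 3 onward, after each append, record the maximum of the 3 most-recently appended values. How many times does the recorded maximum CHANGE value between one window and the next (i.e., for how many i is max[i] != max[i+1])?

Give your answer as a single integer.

Answer: 5

Derivation:
step 1: append 32 -> window=[32] (not full yet)
step 2: append 27 -> window=[32, 27] (not full yet)
step 3: append 28 -> window=[32, 27, 28] -> max=32
step 4: append 17 -> window=[27, 28, 17] -> max=28
step 5: append 17 -> window=[28, 17, 17] -> max=28
step 6: append 17 -> window=[17, 17, 17] -> max=17
step 7: append 15 -> window=[17, 17, 15] -> max=17
step 8: append 33 -> window=[17, 15, 33] -> max=33
step 9: append 8 -> window=[15, 33, 8] -> max=33
step 10: append 13 -> window=[33, 8, 13] -> max=33
step 11: append 24 -> window=[8, 13, 24] -> max=24
step 12: append 21 -> window=[13, 24, 21] -> max=24
step 13: append 4 -> window=[24, 21, 4] -> max=24
step 14: append 17 -> window=[21, 4, 17] -> max=21
step 15: append 21 -> window=[4, 17, 21] -> max=21
step 16: append 7 -> window=[17, 21, 7] -> max=21
Recorded maximums: 32 28 28 17 17 33 33 33 24 24 24 21 21 21
Changes between consecutive maximums: 5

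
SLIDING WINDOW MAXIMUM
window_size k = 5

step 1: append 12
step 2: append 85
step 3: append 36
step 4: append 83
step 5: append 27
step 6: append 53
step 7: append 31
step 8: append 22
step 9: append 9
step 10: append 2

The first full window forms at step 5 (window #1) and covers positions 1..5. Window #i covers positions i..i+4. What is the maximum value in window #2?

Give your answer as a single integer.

step 1: append 12 -> window=[12] (not full yet)
step 2: append 85 -> window=[12, 85] (not full yet)
step 3: append 36 -> window=[12, 85, 36] (not full yet)
step 4: append 83 -> window=[12, 85, 36, 83] (not full yet)
step 5: append 27 -> window=[12, 85, 36, 83, 27] -> max=85
step 6: append 53 -> window=[85, 36, 83, 27, 53] -> max=85
Window #2 max = 85

Answer: 85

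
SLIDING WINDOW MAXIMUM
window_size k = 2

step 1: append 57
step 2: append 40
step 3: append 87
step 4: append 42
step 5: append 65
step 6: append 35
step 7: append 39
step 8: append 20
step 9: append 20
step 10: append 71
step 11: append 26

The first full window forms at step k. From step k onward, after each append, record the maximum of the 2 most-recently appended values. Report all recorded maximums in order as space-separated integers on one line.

step 1: append 57 -> window=[57] (not full yet)
step 2: append 40 -> window=[57, 40] -> max=57
step 3: append 87 -> window=[40, 87] -> max=87
step 4: append 42 -> window=[87, 42] -> max=87
step 5: append 65 -> window=[42, 65] -> max=65
step 6: append 35 -> window=[65, 35] -> max=65
step 7: append 39 -> window=[35, 39] -> max=39
step 8: append 20 -> window=[39, 20] -> max=39
step 9: append 20 -> window=[20, 20] -> max=20
step 10: append 71 -> window=[20, 71] -> max=71
step 11: append 26 -> window=[71, 26] -> max=71

Answer: 57 87 87 65 65 39 39 20 71 71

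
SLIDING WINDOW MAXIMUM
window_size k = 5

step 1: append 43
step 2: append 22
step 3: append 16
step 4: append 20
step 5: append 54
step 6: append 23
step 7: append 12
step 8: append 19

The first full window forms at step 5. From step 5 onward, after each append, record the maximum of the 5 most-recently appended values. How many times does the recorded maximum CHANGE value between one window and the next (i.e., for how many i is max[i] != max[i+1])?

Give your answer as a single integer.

Answer: 0

Derivation:
step 1: append 43 -> window=[43] (not full yet)
step 2: append 22 -> window=[43, 22] (not full yet)
step 3: append 16 -> window=[43, 22, 16] (not full yet)
step 4: append 20 -> window=[43, 22, 16, 20] (not full yet)
step 5: append 54 -> window=[43, 22, 16, 20, 54] -> max=54
step 6: append 23 -> window=[22, 16, 20, 54, 23] -> max=54
step 7: append 12 -> window=[16, 20, 54, 23, 12] -> max=54
step 8: append 19 -> window=[20, 54, 23, 12, 19] -> max=54
Recorded maximums: 54 54 54 54
Changes between consecutive maximums: 0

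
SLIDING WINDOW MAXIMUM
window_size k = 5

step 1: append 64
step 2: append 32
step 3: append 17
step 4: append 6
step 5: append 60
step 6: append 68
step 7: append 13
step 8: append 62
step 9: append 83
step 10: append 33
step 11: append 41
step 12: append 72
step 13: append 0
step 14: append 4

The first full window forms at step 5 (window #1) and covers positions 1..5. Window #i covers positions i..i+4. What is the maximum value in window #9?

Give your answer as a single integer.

step 1: append 64 -> window=[64] (not full yet)
step 2: append 32 -> window=[64, 32] (not full yet)
step 3: append 17 -> window=[64, 32, 17] (not full yet)
step 4: append 6 -> window=[64, 32, 17, 6] (not full yet)
step 5: append 60 -> window=[64, 32, 17, 6, 60] -> max=64
step 6: append 68 -> window=[32, 17, 6, 60, 68] -> max=68
step 7: append 13 -> window=[17, 6, 60, 68, 13] -> max=68
step 8: append 62 -> window=[6, 60, 68, 13, 62] -> max=68
step 9: append 83 -> window=[60, 68, 13, 62, 83] -> max=83
step 10: append 33 -> window=[68, 13, 62, 83, 33] -> max=83
step 11: append 41 -> window=[13, 62, 83, 33, 41] -> max=83
step 12: append 72 -> window=[62, 83, 33, 41, 72] -> max=83
step 13: append 0 -> window=[83, 33, 41, 72, 0] -> max=83
Window #9 max = 83

Answer: 83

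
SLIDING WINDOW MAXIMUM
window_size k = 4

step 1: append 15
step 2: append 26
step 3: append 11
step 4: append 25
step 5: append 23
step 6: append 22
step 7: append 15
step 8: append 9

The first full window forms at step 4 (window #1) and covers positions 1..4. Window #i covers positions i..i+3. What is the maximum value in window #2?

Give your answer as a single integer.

step 1: append 15 -> window=[15] (not full yet)
step 2: append 26 -> window=[15, 26] (not full yet)
step 3: append 11 -> window=[15, 26, 11] (not full yet)
step 4: append 25 -> window=[15, 26, 11, 25] -> max=26
step 5: append 23 -> window=[26, 11, 25, 23] -> max=26
Window #2 max = 26

Answer: 26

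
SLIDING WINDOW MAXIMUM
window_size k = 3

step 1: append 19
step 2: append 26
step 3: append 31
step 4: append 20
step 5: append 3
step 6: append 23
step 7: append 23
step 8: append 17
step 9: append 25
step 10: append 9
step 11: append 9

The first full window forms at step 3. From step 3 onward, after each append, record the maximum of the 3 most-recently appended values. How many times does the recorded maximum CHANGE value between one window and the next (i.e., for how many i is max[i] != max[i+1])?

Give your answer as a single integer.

Answer: 2

Derivation:
step 1: append 19 -> window=[19] (not full yet)
step 2: append 26 -> window=[19, 26] (not full yet)
step 3: append 31 -> window=[19, 26, 31] -> max=31
step 4: append 20 -> window=[26, 31, 20] -> max=31
step 5: append 3 -> window=[31, 20, 3] -> max=31
step 6: append 23 -> window=[20, 3, 23] -> max=23
step 7: append 23 -> window=[3, 23, 23] -> max=23
step 8: append 17 -> window=[23, 23, 17] -> max=23
step 9: append 25 -> window=[23, 17, 25] -> max=25
step 10: append 9 -> window=[17, 25, 9] -> max=25
step 11: append 9 -> window=[25, 9, 9] -> max=25
Recorded maximums: 31 31 31 23 23 23 25 25 25
Changes between consecutive maximums: 2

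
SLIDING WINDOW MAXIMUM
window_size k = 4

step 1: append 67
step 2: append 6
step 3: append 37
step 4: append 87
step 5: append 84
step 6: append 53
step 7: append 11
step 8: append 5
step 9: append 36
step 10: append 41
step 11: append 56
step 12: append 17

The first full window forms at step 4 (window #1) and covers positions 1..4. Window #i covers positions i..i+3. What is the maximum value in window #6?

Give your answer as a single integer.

Answer: 53

Derivation:
step 1: append 67 -> window=[67] (not full yet)
step 2: append 6 -> window=[67, 6] (not full yet)
step 3: append 37 -> window=[67, 6, 37] (not full yet)
step 4: append 87 -> window=[67, 6, 37, 87] -> max=87
step 5: append 84 -> window=[6, 37, 87, 84] -> max=87
step 6: append 53 -> window=[37, 87, 84, 53] -> max=87
step 7: append 11 -> window=[87, 84, 53, 11] -> max=87
step 8: append 5 -> window=[84, 53, 11, 5] -> max=84
step 9: append 36 -> window=[53, 11, 5, 36] -> max=53
Window #6 max = 53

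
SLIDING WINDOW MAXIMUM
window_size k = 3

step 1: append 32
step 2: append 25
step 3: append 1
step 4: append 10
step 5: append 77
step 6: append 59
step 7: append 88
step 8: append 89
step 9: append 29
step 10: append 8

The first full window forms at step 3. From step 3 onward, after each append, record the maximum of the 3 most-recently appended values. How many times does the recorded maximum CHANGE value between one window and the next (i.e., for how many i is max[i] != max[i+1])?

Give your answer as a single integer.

Answer: 4

Derivation:
step 1: append 32 -> window=[32] (not full yet)
step 2: append 25 -> window=[32, 25] (not full yet)
step 3: append 1 -> window=[32, 25, 1] -> max=32
step 4: append 10 -> window=[25, 1, 10] -> max=25
step 5: append 77 -> window=[1, 10, 77] -> max=77
step 6: append 59 -> window=[10, 77, 59] -> max=77
step 7: append 88 -> window=[77, 59, 88] -> max=88
step 8: append 89 -> window=[59, 88, 89] -> max=89
step 9: append 29 -> window=[88, 89, 29] -> max=89
step 10: append 8 -> window=[89, 29, 8] -> max=89
Recorded maximums: 32 25 77 77 88 89 89 89
Changes between consecutive maximums: 4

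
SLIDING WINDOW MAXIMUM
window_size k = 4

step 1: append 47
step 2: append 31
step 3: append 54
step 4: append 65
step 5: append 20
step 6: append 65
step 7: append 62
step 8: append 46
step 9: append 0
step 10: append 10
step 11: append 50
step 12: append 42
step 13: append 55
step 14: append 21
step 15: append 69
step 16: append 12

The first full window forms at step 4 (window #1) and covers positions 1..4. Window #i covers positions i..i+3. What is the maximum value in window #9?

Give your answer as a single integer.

Answer: 50

Derivation:
step 1: append 47 -> window=[47] (not full yet)
step 2: append 31 -> window=[47, 31] (not full yet)
step 3: append 54 -> window=[47, 31, 54] (not full yet)
step 4: append 65 -> window=[47, 31, 54, 65] -> max=65
step 5: append 20 -> window=[31, 54, 65, 20] -> max=65
step 6: append 65 -> window=[54, 65, 20, 65] -> max=65
step 7: append 62 -> window=[65, 20, 65, 62] -> max=65
step 8: append 46 -> window=[20, 65, 62, 46] -> max=65
step 9: append 0 -> window=[65, 62, 46, 0] -> max=65
step 10: append 10 -> window=[62, 46, 0, 10] -> max=62
step 11: append 50 -> window=[46, 0, 10, 50] -> max=50
step 12: append 42 -> window=[0, 10, 50, 42] -> max=50
Window #9 max = 50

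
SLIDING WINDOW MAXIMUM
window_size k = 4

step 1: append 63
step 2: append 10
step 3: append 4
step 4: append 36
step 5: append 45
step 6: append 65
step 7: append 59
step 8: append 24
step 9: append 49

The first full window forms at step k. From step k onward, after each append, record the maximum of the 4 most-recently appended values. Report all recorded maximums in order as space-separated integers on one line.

Answer: 63 45 65 65 65 65

Derivation:
step 1: append 63 -> window=[63] (not full yet)
step 2: append 10 -> window=[63, 10] (not full yet)
step 3: append 4 -> window=[63, 10, 4] (not full yet)
step 4: append 36 -> window=[63, 10, 4, 36] -> max=63
step 5: append 45 -> window=[10, 4, 36, 45] -> max=45
step 6: append 65 -> window=[4, 36, 45, 65] -> max=65
step 7: append 59 -> window=[36, 45, 65, 59] -> max=65
step 8: append 24 -> window=[45, 65, 59, 24] -> max=65
step 9: append 49 -> window=[65, 59, 24, 49] -> max=65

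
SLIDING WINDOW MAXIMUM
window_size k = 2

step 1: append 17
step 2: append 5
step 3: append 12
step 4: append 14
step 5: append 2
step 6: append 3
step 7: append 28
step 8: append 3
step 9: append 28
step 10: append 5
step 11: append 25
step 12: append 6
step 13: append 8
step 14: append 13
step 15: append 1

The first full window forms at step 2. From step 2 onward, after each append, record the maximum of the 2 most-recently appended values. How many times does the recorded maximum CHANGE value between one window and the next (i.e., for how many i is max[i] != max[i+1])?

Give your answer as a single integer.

step 1: append 17 -> window=[17] (not full yet)
step 2: append 5 -> window=[17, 5] -> max=17
step 3: append 12 -> window=[5, 12] -> max=12
step 4: append 14 -> window=[12, 14] -> max=14
step 5: append 2 -> window=[14, 2] -> max=14
step 6: append 3 -> window=[2, 3] -> max=3
step 7: append 28 -> window=[3, 28] -> max=28
step 8: append 3 -> window=[28, 3] -> max=28
step 9: append 28 -> window=[3, 28] -> max=28
step 10: append 5 -> window=[28, 5] -> max=28
step 11: append 25 -> window=[5, 25] -> max=25
step 12: append 6 -> window=[25, 6] -> max=25
step 13: append 8 -> window=[6, 8] -> max=8
step 14: append 13 -> window=[8, 13] -> max=13
step 15: append 1 -> window=[13, 1] -> max=13
Recorded maximums: 17 12 14 14 3 28 28 28 28 25 25 8 13 13
Changes between consecutive maximums: 7

Answer: 7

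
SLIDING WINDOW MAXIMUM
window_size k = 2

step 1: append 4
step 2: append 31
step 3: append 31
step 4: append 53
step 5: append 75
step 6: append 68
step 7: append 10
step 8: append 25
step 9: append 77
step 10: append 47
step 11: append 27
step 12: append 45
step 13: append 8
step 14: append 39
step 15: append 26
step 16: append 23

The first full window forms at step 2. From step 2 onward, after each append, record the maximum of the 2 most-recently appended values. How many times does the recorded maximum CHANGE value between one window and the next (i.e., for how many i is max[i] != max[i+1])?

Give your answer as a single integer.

Answer: 9

Derivation:
step 1: append 4 -> window=[4] (not full yet)
step 2: append 31 -> window=[4, 31] -> max=31
step 3: append 31 -> window=[31, 31] -> max=31
step 4: append 53 -> window=[31, 53] -> max=53
step 5: append 75 -> window=[53, 75] -> max=75
step 6: append 68 -> window=[75, 68] -> max=75
step 7: append 10 -> window=[68, 10] -> max=68
step 8: append 25 -> window=[10, 25] -> max=25
step 9: append 77 -> window=[25, 77] -> max=77
step 10: append 47 -> window=[77, 47] -> max=77
step 11: append 27 -> window=[47, 27] -> max=47
step 12: append 45 -> window=[27, 45] -> max=45
step 13: append 8 -> window=[45, 8] -> max=45
step 14: append 39 -> window=[8, 39] -> max=39
step 15: append 26 -> window=[39, 26] -> max=39
step 16: append 23 -> window=[26, 23] -> max=26
Recorded maximums: 31 31 53 75 75 68 25 77 77 47 45 45 39 39 26
Changes between consecutive maximums: 9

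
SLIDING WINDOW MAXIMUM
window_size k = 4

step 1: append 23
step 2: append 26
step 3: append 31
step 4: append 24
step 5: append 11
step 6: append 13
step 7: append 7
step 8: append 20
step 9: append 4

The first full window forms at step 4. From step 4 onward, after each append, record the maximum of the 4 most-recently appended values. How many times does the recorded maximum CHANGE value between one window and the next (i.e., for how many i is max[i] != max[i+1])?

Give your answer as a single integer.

Answer: 2

Derivation:
step 1: append 23 -> window=[23] (not full yet)
step 2: append 26 -> window=[23, 26] (not full yet)
step 3: append 31 -> window=[23, 26, 31] (not full yet)
step 4: append 24 -> window=[23, 26, 31, 24] -> max=31
step 5: append 11 -> window=[26, 31, 24, 11] -> max=31
step 6: append 13 -> window=[31, 24, 11, 13] -> max=31
step 7: append 7 -> window=[24, 11, 13, 7] -> max=24
step 8: append 20 -> window=[11, 13, 7, 20] -> max=20
step 9: append 4 -> window=[13, 7, 20, 4] -> max=20
Recorded maximums: 31 31 31 24 20 20
Changes between consecutive maximums: 2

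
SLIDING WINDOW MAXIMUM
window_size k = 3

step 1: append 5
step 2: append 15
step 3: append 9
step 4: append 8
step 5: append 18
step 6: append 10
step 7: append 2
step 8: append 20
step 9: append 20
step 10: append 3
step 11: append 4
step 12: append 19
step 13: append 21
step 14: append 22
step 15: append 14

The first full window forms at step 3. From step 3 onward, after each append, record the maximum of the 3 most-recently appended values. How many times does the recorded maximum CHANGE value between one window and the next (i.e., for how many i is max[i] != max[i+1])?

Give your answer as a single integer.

Answer: 5

Derivation:
step 1: append 5 -> window=[5] (not full yet)
step 2: append 15 -> window=[5, 15] (not full yet)
step 3: append 9 -> window=[5, 15, 9] -> max=15
step 4: append 8 -> window=[15, 9, 8] -> max=15
step 5: append 18 -> window=[9, 8, 18] -> max=18
step 6: append 10 -> window=[8, 18, 10] -> max=18
step 7: append 2 -> window=[18, 10, 2] -> max=18
step 8: append 20 -> window=[10, 2, 20] -> max=20
step 9: append 20 -> window=[2, 20, 20] -> max=20
step 10: append 3 -> window=[20, 20, 3] -> max=20
step 11: append 4 -> window=[20, 3, 4] -> max=20
step 12: append 19 -> window=[3, 4, 19] -> max=19
step 13: append 21 -> window=[4, 19, 21] -> max=21
step 14: append 22 -> window=[19, 21, 22] -> max=22
step 15: append 14 -> window=[21, 22, 14] -> max=22
Recorded maximums: 15 15 18 18 18 20 20 20 20 19 21 22 22
Changes between consecutive maximums: 5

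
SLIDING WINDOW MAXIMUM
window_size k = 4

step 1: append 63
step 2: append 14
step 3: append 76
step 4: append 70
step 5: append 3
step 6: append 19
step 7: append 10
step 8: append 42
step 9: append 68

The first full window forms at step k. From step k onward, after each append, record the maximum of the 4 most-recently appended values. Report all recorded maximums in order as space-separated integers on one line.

Answer: 76 76 76 70 42 68

Derivation:
step 1: append 63 -> window=[63] (not full yet)
step 2: append 14 -> window=[63, 14] (not full yet)
step 3: append 76 -> window=[63, 14, 76] (not full yet)
step 4: append 70 -> window=[63, 14, 76, 70] -> max=76
step 5: append 3 -> window=[14, 76, 70, 3] -> max=76
step 6: append 19 -> window=[76, 70, 3, 19] -> max=76
step 7: append 10 -> window=[70, 3, 19, 10] -> max=70
step 8: append 42 -> window=[3, 19, 10, 42] -> max=42
step 9: append 68 -> window=[19, 10, 42, 68] -> max=68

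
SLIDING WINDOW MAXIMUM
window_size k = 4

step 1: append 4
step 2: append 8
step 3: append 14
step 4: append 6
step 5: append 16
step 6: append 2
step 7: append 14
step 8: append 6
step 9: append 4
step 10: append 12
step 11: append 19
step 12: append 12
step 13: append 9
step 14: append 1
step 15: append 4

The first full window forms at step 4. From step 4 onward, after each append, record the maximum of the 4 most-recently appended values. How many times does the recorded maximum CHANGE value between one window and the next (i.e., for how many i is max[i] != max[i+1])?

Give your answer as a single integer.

step 1: append 4 -> window=[4] (not full yet)
step 2: append 8 -> window=[4, 8] (not full yet)
step 3: append 14 -> window=[4, 8, 14] (not full yet)
step 4: append 6 -> window=[4, 8, 14, 6] -> max=14
step 5: append 16 -> window=[8, 14, 6, 16] -> max=16
step 6: append 2 -> window=[14, 6, 16, 2] -> max=16
step 7: append 14 -> window=[6, 16, 2, 14] -> max=16
step 8: append 6 -> window=[16, 2, 14, 6] -> max=16
step 9: append 4 -> window=[2, 14, 6, 4] -> max=14
step 10: append 12 -> window=[14, 6, 4, 12] -> max=14
step 11: append 19 -> window=[6, 4, 12, 19] -> max=19
step 12: append 12 -> window=[4, 12, 19, 12] -> max=19
step 13: append 9 -> window=[12, 19, 12, 9] -> max=19
step 14: append 1 -> window=[19, 12, 9, 1] -> max=19
step 15: append 4 -> window=[12, 9, 1, 4] -> max=12
Recorded maximums: 14 16 16 16 16 14 14 19 19 19 19 12
Changes between consecutive maximums: 4

Answer: 4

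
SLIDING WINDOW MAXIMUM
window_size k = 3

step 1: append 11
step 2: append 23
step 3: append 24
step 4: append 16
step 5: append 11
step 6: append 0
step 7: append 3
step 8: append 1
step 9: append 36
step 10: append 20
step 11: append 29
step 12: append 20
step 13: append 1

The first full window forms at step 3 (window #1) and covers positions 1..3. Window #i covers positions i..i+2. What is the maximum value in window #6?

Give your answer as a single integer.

step 1: append 11 -> window=[11] (not full yet)
step 2: append 23 -> window=[11, 23] (not full yet)
step 3: append 24 -> window=[11, 23, 24] -> max=24
step 4: append 16 -> window=[23, 24, 16] -> max=24
step 5: append 11 -> window=[24, 16, 11] -> max=24
step 6: append 0 -> window=[16, 11, 0] -> max=16
step 7: append 3 -> window=[11, 0, 3] -> max=11
step 8: append 1 -> window=[0, 3, 1] -> max=3
Window #6 max = 3

Answer: 3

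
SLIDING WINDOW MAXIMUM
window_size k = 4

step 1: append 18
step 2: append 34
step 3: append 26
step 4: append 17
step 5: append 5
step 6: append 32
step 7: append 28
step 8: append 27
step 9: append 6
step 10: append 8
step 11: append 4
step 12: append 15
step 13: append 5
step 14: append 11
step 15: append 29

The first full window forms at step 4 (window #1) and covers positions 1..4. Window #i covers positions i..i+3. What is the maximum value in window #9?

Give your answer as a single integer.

Answer: 15

Derivation:
step 1: append 18 -> window=[18] (not full yet)
step 2: append 34 -> window=[18, 34] (not full yet)
step 3: append 26 -> window=[18, 34, 26] (not full yet)
step 4: append 17 -> window=[18, 34, 26, 17] -> max=34
step 5: append 5 -> window=[34, 26, 17, 5] -> max=34
step 6: append 32 -> window=[26, 17, 5, 32] -> max=32
step 7: append 28 -> window=[17, 5, 32, 28] -> max=32
step 8: append 27 -> window=[5, 32, 28, 27] -> max=32
step 9: append 6 -> window=[32, 28, 27, 6] -> max=32
step 10: append 8 -> window=[28, 27, 6, 8] -> max=28
step 11: append 4 -> window=[27, 6, 8, 4] -> max=27
step 12: append 15 -> window=[6, 8, 4, 15] -> max=15
Window #9 max = 15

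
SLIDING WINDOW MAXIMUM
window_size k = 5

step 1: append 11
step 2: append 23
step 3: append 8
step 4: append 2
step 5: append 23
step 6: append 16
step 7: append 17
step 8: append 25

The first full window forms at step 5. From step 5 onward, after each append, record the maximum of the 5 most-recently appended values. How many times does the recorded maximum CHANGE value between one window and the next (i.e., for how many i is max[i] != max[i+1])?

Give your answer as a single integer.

Answer: 1

Derivation:
step 1: append 11 -> window=[11] (not full yet)
step 2: append 23 -> window=[11, 23] (not full yet)
step 3: append 8 -> window=[11, 23, 8] (not full yet)
step 4: append 2 -> window=[11, 23, 8, 2] (not full yet)
step 5: append 23 -> window=[11, 23, 8, 2, 23] -> max=23
step 6: append 16 -> window=[23, 8, 2, 23, 16] -> max=23
step 7: append 17 -> window=[8, 2, 23, 16, 17] -> max=23
step 8: append 25 -> window=[2, 23, 16, 17, 25] -> max=25
Recorded maximums: 23 23 23 25
Changes between consecutive maximums: 1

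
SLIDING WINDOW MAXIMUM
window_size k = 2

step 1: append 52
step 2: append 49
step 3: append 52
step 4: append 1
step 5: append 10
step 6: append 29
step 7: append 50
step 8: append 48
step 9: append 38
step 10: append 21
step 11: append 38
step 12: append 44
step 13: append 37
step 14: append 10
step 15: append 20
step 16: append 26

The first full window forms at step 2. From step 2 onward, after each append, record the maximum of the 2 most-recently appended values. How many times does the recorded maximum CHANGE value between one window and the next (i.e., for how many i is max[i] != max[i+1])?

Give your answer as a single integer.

Answer: 9

Derivation:
step 1: append 52 -> window=[52] (not full yet)
step 2: append 49 -> window=[52, 49] -> max=52
step 3: append 52 -> window=[49, 52] -> max=52
step 4: append 1 -> window=[52, 1] -> max=52
step 5: append 10 -> window=[1, 10] -> max=10
step 6: append 29 -> window=[10, 29] -> max=29
step 7: append 50 -> window=[29, 50] -> max=50
step 8: append 48 -> window=[50, 48] -> max=50
step 9: append 38 -> window=[48, 38] -> max=48
step 10: append 21 -> window=[38, 21] -> max=38
step 11: append 38 -> window=[21, 38] -> max=38
step 12: append 44 -> window=[38, 44] -> max=44
step 13: append 37 -> window=[44, 37] -> max=44
step 14: append 10 -> window=[37, 10] -> max=37
step 15: append 20 -> window=[10, 20] -> max=20
step 16: append 26 -> window=[20, 26] -> max=26
Recorded maximums: 52 52 52 10 29 50 50 48 38 38 44 44 37 20 26
Changes between consecutive maximums: 9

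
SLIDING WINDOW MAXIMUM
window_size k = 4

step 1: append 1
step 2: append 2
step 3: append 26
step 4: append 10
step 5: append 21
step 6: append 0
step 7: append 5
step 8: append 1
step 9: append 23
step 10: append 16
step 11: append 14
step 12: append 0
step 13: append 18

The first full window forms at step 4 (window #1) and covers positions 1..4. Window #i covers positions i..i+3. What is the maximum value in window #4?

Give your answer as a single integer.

step 1: append 1 -> window=[1] (not full yet)
step 2: append 2 -> window=[1, 2] (not full yet)
step 3: append 26 -> window=[1, 2, 26] (not full yet)
step 4: append 10 -> window=[1, 2, 26, 10] -> max=26
step 5: append 21 -> window=[2, 26, 10, 21] -> max=26
step 6: append 0 -> window=[26, 10, 21, 0] -> max=26
step 7: append 5 -> window=[10, 21, 0, 5] -> max=21
Window #4 max = 21

Answer: 21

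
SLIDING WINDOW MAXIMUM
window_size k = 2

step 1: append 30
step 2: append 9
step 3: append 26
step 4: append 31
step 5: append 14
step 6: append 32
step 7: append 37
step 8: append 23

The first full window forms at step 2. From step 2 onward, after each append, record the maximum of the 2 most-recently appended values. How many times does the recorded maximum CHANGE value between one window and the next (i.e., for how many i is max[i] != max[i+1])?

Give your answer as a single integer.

step 1: append 30 -> window=[30] (not full yet)
step 2: append 9 -> window=[30, 9] -> max=30
step 3: append 26 -> window=[9, 26] -> max=26
step 4: append 31 -> window=[26, 31] -> max=31
step 5: append 14 -> window=[31, 14] -> max=31
step 6: append 32 -> window=[14, 32] -> max=32
step 7: append 37 -> window=[32, 37] -> max=37
step 8: append 23 -> window=[37, 23] -> max=37
Recorded maximums: 30 26 31 31 32 37 37
Changes between consecutive maximums: 4

Answer: 4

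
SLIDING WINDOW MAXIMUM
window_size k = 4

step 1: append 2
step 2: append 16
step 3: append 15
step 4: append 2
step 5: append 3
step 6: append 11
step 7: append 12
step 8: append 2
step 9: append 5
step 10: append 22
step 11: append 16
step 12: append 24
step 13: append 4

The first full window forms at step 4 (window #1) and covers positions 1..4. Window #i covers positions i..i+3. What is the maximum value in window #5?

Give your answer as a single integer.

step 1: append 2 -> window=[2] (not full yet)
step 2: append 16 -> window=[2, 16] (not full yet)
step 3: append 15 -> window=[2, 16, 15] (not full yet)
step 4: append 2 -> window=[2, 16, 15, 2] -> max=16
step 5: append 3 -> window=[16, 15, 2, 3] -> max=16
step 6: append 11 -> window=[15, 2, 3, 11] -> max=15
step 7: append 12 -> window=[2, 3, 11, 12] -> max=12
step 8: append 2 -> window=[3, 11, 12, 2] -> max=12
Window #5 max = 12

Answer: 12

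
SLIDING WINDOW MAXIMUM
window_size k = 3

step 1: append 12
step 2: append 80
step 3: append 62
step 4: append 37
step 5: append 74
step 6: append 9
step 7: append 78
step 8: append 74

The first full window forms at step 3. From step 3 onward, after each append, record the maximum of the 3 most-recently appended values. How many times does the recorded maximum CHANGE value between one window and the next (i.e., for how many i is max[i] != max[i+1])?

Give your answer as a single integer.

step 1: append 12 -> window=[12] (not full yet)
step 2: append 80 -> window=[12, 80] (not full yet)
step 3: append 62 -> window=[12, 80, 62] -> max=80
step 4: append 37 -> window=[80, 62, 37] -> max=80
step 5: append 74 -> window=[62, 37, 74] -> max=74
step 6: append 9 -> window=[37, 74, 9] -> max=74
step 7: append 78 -> window=[74, 9, 78] -> max=78
step 8: append 74 -> window=[9, 78, 74] -> max=78
Recorded maximums: 80 80 74 74 78 78
Changes between consecutive maximums: 2

Answer: 2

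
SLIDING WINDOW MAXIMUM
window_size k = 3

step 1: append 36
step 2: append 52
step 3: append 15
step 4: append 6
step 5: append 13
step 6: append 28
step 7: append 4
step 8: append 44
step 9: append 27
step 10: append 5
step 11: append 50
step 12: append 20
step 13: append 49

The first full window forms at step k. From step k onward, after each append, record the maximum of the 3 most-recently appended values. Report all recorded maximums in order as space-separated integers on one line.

step 1: append 36 -> window=[36] (not full yet)
step 2: append 52 -> window=[36, 52] (not full yet)
step 3: append 15 -> window=[36, 52, 15] -> max=52
step 4: append 6 -> window=[52, 15, 6] -> max=52
step 5: append 13 -> window=[15, 6, 13] -> max=15
step 6: append 28 -> window=[6, 13, 28] -> max=28
step 7: append 4 -> window=[13, 28, 4] -> max=28
step 8: append 44 -> window=[28, 4, 44] -> max=44
step 9: append 27 -> window=[4, 44, 27] -> max=44
step 10: append 5 -> window=[44, 27, 5] -> max=44
step 11: append 50 -> window=[27, 5, 50] -> max=50
step 12: append 20 -> window=[5, 50, 20] -> max=50
step 13: append 49 -> window=[50, 20, 49] -> max=50

Answer: 52 52 15 28 28 44 44 44 50 50 50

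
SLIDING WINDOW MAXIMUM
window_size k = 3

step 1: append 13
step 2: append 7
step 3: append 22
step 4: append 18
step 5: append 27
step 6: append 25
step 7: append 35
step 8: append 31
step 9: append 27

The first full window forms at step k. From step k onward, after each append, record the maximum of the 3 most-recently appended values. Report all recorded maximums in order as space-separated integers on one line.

Answer: 22 22 27 27 35 35 35

Derivation:
step 1: append 13 -> window=[13] (not full yet)
step 2: append 7 -> window=[13, 7] (not full yet)
step 3: append 22 -> window=[13, 7, 22] -> max=22
step 4: append 18 -> window=[7, 22, 18] -> max=22
step 5: append 27 -> window=[22, 18, 27] -> max=27
step 6: append 25 -> window=[18, 27, 25] -> max=27
step 7: append 35 -> window=[27, 25, 35] -> max=35
step 8: append 31 -> window=[25, 35, 31] -> max=35
step 9: append 27 -> window=[35, 31, 27] -> max=35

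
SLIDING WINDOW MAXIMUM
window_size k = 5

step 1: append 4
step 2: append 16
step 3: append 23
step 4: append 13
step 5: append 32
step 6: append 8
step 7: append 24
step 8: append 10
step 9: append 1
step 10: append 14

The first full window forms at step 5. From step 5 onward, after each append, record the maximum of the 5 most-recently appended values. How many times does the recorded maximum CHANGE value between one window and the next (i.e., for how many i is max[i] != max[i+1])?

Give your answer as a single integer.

step 1: append 4 -> window=[4] (not full yet)
step 2: append 16 -> window=[4, 16] (not full yet)
step 3: append 23 -> window=[4, 16, 23] (not full yet)
step 4: append 13 -> window=[4, 16, 23, 13] (not full yet)
step 5: append 32 -> window=[4, 16, 23, 13, 32] -> max=32
step 6: append 8 -> window=[16, 23, 13, 32, 8] -> max=32
step 7: append 24 -> window=[23, 13, 32, 8, 24] -> max=32
step 8: append 10 -> window=[13, 32, 8, 24, 10] -> max=32
step 9: append 1 -> window=[32, 8, 24, 10, 1] -> max=32
step 10: append 14 -> window=[8, 24, 10, 1, 14] -> max=24
Recorded maximums: 32 32 32 32 32 24
Changes between consecutive maximums: 1

Answer: 1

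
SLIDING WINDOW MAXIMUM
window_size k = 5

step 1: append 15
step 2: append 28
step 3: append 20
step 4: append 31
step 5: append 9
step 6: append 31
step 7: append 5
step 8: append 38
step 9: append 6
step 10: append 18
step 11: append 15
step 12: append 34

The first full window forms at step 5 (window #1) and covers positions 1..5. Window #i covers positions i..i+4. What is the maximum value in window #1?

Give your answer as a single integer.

step 1: append 15 -> window=[15] (not full yet)
step 2: append 28 -> window=[15, 28] (not full yet)
step 3: append 20 -> window=[15, 28, 20] (not full yet)
step 4: append 31 -> window=[15, 28, 20, 31] (not full yet)
step 5: append 9 -> window=[15, 28, 20, 31, 9] -> max=31
Window #1 max = 31

Answer: 31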